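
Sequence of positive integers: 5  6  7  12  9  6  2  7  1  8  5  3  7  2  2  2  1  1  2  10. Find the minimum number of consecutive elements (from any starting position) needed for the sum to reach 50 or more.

add 5: running sum 5 < 50
add 6: running sum 11 < 50
add 7: running sum 18 < 50
add 12: running sum 30 < 50
add 9: running sum 39 < 50
add 6: running sum 45 < 50
add 2: running sum 47 < 50
end 7: [5, 6, 7, 12, 9, 6, 2, 7] sum 54, len 8
end 8: [6, 7, 12, 9, 6, 2, 7, 1] sum 50, len 8
end 9: [7, 12, 9, 6, 2, 7, 1, 8] sum 52, len 8
end 10: [12, 9, 6, 2, 7, 1, 8, 5] sum 50, len 8
end 11: [12, 9, 6, 2, 7, 1, 8, 5, 3] sum 53, len 9
end 12: [12, 9, 6, 2, 7, 1, 8, 5, 3, 7] sum 60, len 10
end 13: [9, 6, 2, 7, 1, 8, 5, 3, 7, 2] sum 50, len 10
end 14: [9, 6, 2, 7, 1, 8, 5, 3, 7, 2, 2] sum 52, len 11
end 15: [9, 6, 2, 7, 1, 8, 5, 3, 7, 2, 2, 2] sum 54, len 12
end 16: [9, 6, 2, 7, 1, 8, 5, 3, 7, 2, 2, 2, 1] sum 55, len 13
end 17: [9, 6, 2, 7, 1, 8, 5, 3, 7, 2, 2, 2, 1, 1] sum 56, len 14
end 18: [9, 6, 2, 7, 1, 8, 5, 3, 7, 2, 2, 2, 1, 1, 2] sum 58, len 15
end 19: [7, 1, 8, 5, 3, 7, 2, 2, 2, 1, 1, 2, 10] sum 51, len 13
Shortest qualifying length: 8.

8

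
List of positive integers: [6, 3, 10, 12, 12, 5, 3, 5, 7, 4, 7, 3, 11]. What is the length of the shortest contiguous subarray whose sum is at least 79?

add 6: running sum 6 < 79
add 3: running sum 9 < 79
add 10: running sum 19 < 79
add 12: running sum 31 < 79
add 12: running sum 43 < 79
add 5: running sum 48 < 79
add 3: running sum 51 < 79
add 5: running sum 56 < 79
add 7: running sum 63 < 79
add 4: running sum 67 < 79
add 7: running sum 74 < 79
add 3: running sum 77 < 79
add 11: shortest ending here [10, 12, 12, 5, 3, 5, 7, 4, 7, 3, 11] sum 79, len 11
Shortest qualifying length: 11.

11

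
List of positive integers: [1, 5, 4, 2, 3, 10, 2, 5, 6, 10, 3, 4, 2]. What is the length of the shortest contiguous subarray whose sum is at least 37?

7

Extend right; whenever the sum reaches 37, record the length and shrink from the left:
add 1: running sum 1 < 37
add 5: running sum 6 < 37
add 4: running sum 10 < 37
add 2: running sum 12 < 37
add 3: running sum 15 < 37
add 10: running sum 25 < 37
add 2: running sum 27 < 37
add 5: running sum 32 < 37
add 6: shortest ending here [5, 4, 2, 3, 10, 2, 5, 6] sum 37, len 8
add 10: shortest ending here [2, 3, 10, 2, 5, 6, 10] sum 38, len 7
add 3: shortest ending here [3, 10, 2, 5, 6, 10, 3] sum 39, len 7
add 4: shortest ending here [10, 2, 5, 6, 10, 3, 4] sum 40, len 7
add 2: shortest ending here [10, 2, 5, 6, 10, 3, 4, 2] sum 42, len 8
Shortest qualifying length: 7.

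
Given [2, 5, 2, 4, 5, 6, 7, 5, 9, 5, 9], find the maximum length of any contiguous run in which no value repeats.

add 2: [2] len 1
add 5: [2, 5] len 2
add 2 (repeat 2, move left end past it): [5, 2] len 2
add 4: [5, 2, 4] len 3
add 5 (repeat 5, move left end past it): [2, 4, 5] len 3
add 6: [2, 4, 5, 6] len 4
add 7: [2, 4, 5, 6, 7] len 5
add 5 (repeat 5, move left end past it): [6, 7, 5] len 3
add 9: [6, 7, 5, 9] len 4
add 5 (repeat 5, move left end past it): [9, 5] len 2
add 9 (repeat 9, move left end past it): [5, 9] len 2
Longest all-distinct length: 5.

5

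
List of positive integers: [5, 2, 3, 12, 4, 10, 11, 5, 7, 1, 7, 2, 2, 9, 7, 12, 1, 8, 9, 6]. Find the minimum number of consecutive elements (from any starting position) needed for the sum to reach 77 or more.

add 5: running sum 5 < 77
add 2: running sum 7 < 77
add 3: running sum 10 < 77
add 12: running sum 22 < 77
add 4: running sum 26 < 77
add 10: running sum 36 < 77
add 11: running sum 47 < 77
add 5: running sum 52 < 77
add 7: running sum 59 < 77
add 1: running sum 60 < 77
add 7: running sum 67 < 77
add 2: running sum 69 < 77
add 2: running sum 71 < 77
add 9: shortest ending here [5, 2, 3, 12, 4, 10, 11, 5, 7, 1, 7, 2, 2, 9] sum 80, len 14
add 7: shortest ending here [12, 4, 10, 11, 5, 7, 1, 7, 2, 2, 9, 7] sum 77, len 12
add 12: shortest ending here [4, 10, 11, 5, 7, 1, 7, 2, 2, 9, 7, 12] sum 77, len 12
add 1: shortest ending here [4, 10, 11, 5, 7, 1, 7, 2, 2, 9, 7, 12, 1] sum 78, len 13
add 8: shortest ending here [10, 11, 5, 7, 1, 7, 2, 2, 9, 7, 12, 1, 8] sum 82, len 13
add 9: shortest ending here [11, 5, 7, 1, 7, 2, 2, 9, 7, 12, 1, 8, 9] sum 81, len 13
add 6: shortest ending here [11, 5, 7, 1, 7, 2, 2, 9, 7, 12, 1, 8, 9, 6] sum 87, len 14
Shortest qualifying length: 12.

12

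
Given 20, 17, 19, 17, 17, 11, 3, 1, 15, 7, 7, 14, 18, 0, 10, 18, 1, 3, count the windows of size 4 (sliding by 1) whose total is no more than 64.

13

20 17 19 17 → sum 73
17 19 17 17 → sum 70
19 17 17 11 → sum 64  ≤ 64 ✓
17 17 11 3 → sum 48  ≤ 64 ✓
17 11 3 1 → sum 32  ≤ 64 ✓
11 3 1 15 → sum 30  ≤ 64 ✓
3 1 15 7 → sum 26  ≤ 64 ✓
1 15 7 7 → sum 30  ≤ 64 ✓
15 7 7 14 → sum 43  ≤ 64 ✓
7 7 14 18 → sum 46  ≤ 64 ✓
7 14 18 0 → sum 39  ≤ 64 ✓
14 18 0 10 → sum 42  ≤ 64 ✓
18 0 10 18 → sum 46  ≤ 64 ✓
0 10 18 1 → sum 29  ≤ 64 ✓
10 18 1 3 → sum 32  ≤ 64 ✓
13 windows satisfy the condition.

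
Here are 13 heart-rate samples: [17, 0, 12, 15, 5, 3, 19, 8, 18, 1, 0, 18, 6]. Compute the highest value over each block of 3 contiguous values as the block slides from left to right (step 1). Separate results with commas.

17 0 12 → max 17
0 12 15 → max 15
12 15 5 → max 15
15 5 3 → max 15
5 3 19 → max 19
3 19 8 → max 19
19 8 18 → max 19
8 18 1 → max 18
18 1 0 → max 18
1 0 18 → max 18
0 18 6 → max 18

17, 15, 15, 15, 19, 19, 19, 18, 18, 18, 18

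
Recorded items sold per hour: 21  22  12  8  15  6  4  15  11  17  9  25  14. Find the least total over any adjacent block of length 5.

Each size-5 window and its sum:
[21, 22, 12, 8, 15] → sum 78
[22, 12, 8, 15, 6] → sum 63
[12, 8, 15, 6, 4] → sum 45
[8, 15, 6, 4, 15] → sum 48
[15, 6, 4, 15, 11] → sum 51
[6, 4, 15, 11, 17] → sum 53
[4, 15, 11, 17, 9] → sum 56
[15, 11, 17, 9, 25] → sum 77
[11, 17, 9, 25, 14] → sum 76
Least of these is 45.

45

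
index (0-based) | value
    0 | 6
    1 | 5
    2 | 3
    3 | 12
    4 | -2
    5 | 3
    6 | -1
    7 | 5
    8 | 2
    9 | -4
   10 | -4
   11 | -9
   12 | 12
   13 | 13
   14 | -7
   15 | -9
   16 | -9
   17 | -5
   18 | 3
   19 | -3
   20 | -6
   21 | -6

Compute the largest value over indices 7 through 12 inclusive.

Elements at indices 7..12: 5, 2, -4, -4, -9, 12
max(5, 2, -4, -4, -9, 12) = 12

12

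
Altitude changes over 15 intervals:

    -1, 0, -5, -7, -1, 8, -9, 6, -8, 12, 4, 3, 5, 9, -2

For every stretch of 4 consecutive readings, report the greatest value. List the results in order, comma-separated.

[-1, 0, -5, -7] → max 0
[0, -5, -7, -1] → max 0
[-5, -7, -1, 8] → max 8
[-7, -1, 8, -9] → max 8
[-1, 8, -9, 6] → max 8
[8, -9, 6, -8] → max 8
[-9, 6, -8, 12] → max 12
[6, -8, 12, 4] → max 12
[-8, 12, 4, 3] → max 12
[12, 4, 3, 5] → max 12
[4, 3, 5, 9] → max 9
[3, 5, 9, -2] → max 9

0, 0, 8, 8, 8, 8, 12, 12, 12, 12, 9, 9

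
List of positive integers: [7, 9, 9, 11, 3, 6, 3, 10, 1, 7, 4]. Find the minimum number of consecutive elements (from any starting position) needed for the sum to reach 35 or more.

4

add 7: running sum 7 < 35
add 9: running sum 16 < 35
add 9: running sum 25 < 35
add 11: shortest ending here [7, 9, 9, 11] sum 36, len 4
add 3: shortest ending here [7, 9, 9, 11, 3] sum 39, len 5
add 6: shortest ending here [9, 9, 11, 3, 6] sum 38, len 5
add 3: shortest ending here [9, 9, 11, 3, 6, 3] sum 41, len 6
add 10: shortest ending here [9, 11, 3, 6, 3, 10] sum 42, len 6
add 1: shortest ending here [9, 11, 3, 6, 3, 10, 1] sum 43, len 7
add 7: shortest ending here [11, 3, 6, 3, 10, 1, 7] sum 41, len 7
add 4: shortest ending here [11, 3, 6, 3, 10, 1, 7, 4] sum 45, len 8
Shortest qualifying length: 4.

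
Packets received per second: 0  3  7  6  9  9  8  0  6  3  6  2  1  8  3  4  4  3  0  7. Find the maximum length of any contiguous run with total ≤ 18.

6

Extend to the right; shrink from the left whenever the sum exceeds 18:
→ 0: sum 0, len 1
→ 3: sum 3, len 2
→ 7: sum 10, len 3
→ 6: sum 16, len 4
→ 9 (dropped 0, 3, 7): sum 15, len 2
→ 9 (dropped 6): sum 18, len 2
→ 8 (dropped 9): sum 17, len 2
→ 0: sum 17, len 3
→ 6 (dropped 9): sum 14, len 3
→ 3: sum 17, len 4
→ 6 (dropped 8): sum 15, len 4
→ 2: sum 17, len 5
→ 1: sum 18, len 6
→ 8 (dropped 0, 6, 3): sum 17, len 4
→ 3 (dropped 6): sum 14, len 4
→ 4: sum 18, len 5
→ 4 (dropped 2, 1, 8): sum 11, len 3
→ 3: sum 14, len 4
→ 0: sum 14, len 5
→ 7 (dropped 3): sum 18, len 5
Longest length seen: 6.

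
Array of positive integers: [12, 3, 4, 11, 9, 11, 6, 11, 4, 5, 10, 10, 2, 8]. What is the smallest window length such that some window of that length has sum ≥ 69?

9

add 12: running sum 12 < 69
add 3: running sum 15 < 69
add 4: running sum 19 < 69
add 11: running sum 30 < 69
add 9: running sum 39 < 69
add 11: running sum 50 < 69
add 6: running sum 56 < 69
add 11: running sum 67 < 69
add 4: shortest ending here [12, 3, 4, 11, 9, 11, 6, 11, 4] sum 71, len 9
add 5: shortest ending here [12, 3, 4, 11, 9, 11, 6, 11, 4, 5] sum 76, len 10
add 10: shortest ending here [4, 11, 9, 11, 6, 11, 4, 5, 10] sum 71, len 9
add 10: shortest ending here [11, 9, 11, 6, 11, 4, 5, 10, 10] sum 77, len 9
add 2: shortest ending here [11, 9, 11, 6, 11, 4, 5, 10, 10, 2] sum 79, len 10
add 8: shortest ending here [9, 11, 6, 11, 4, 5, 10, 10, 2, 8] sum 76, len 10
Shortest qualifying length: 9.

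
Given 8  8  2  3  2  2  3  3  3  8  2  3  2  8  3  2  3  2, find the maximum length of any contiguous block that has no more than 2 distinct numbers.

7

Extend right; when distinct count exceeds 2, shrink from the left:
[8] 1 distinct, len 1
[8, 8] 1 distinct, len 2
[8, 8, 2] 2 distinct, len 3
[2, 3] 2 distinct, len 2
[2, 3, 2] 2 distinct, len 3
[2, 3, 2, 2] 2 distinct, len 4
[2, 3, 2, 2, 3] 2 distinct, len 5
[2, 3, 2, 2, 3, 3] 2 distinct, len 6
[2, 3, 2, 2, 3, 3, 3] 2 distinct, len 7
[3, 3, 3, 8] 2 distinct, len 4
[8, 2] 2 distinct, len 2
[2, 3] 2 distinct, len 2
[2, 3, 2] 2 distinct, len 3
[2, 8] 2 distinct, len 2
[8, 3] 2 distinct, len 2
[3, 2] 2 distinct, len 2
[3, 2, 3] 2 distinct, len 3
[3, 2, 3, 2] 2 distinct, len 4
Longest length with ≤2 distinct: 7.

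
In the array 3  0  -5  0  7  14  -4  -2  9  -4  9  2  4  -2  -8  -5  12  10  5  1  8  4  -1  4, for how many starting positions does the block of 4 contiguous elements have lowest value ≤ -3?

15

3 0 -5 0 → min -5  ≤ -3 ✓
0 -5 0 7 → min -5  ≤ -3 ✓
-5 0 7 14 → min -5  ≤ -3 ✓
0 7 14 -4 → min -4  ≤ -3 ✓
7 14 -4 -2 → min -4  ≤ -3 ✓
14 -4 -2 9 → min -4  ≤ -3 ✓
-4 -2 9 -4 → min -4  ≤ -3 ✓
-2 9 -4 9 → min -4  ≤ -3 ✓
9 -4 9 2 → min -4  ≤ -3 ✓
-4 9 2 4 → min -4  ≤ -3 ✓
9 2 4 -2 → min -2
2 4 -2 -8 → min -8  ≤ -3 ✓
4 -2 -8 -5 → min -8  ≤ -3 ✓
-2 -8 -5 12 → min -8  ≤ -3 ✓
-8 -5 12 10 → min -8  ≤ -3 ✓
-5 12 10 5 → min -5  ≤ -3 ✓
12 10 5 1 → min 1
10 5 1 8 → min 1
5 1 8 4 → min 1
1 8 4 -1 → min -1
8 4 -1 4 → min -1
15 windows satisfy the condition.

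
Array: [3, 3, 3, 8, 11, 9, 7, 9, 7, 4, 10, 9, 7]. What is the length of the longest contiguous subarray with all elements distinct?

[3] len 1
[3] len 1
[3] len 1
[3, 8] len 2
[3, 8, 11] len 3
[3, 8, 11, 9] len 4
[3, 8, 11, 9, 7] len 5
[7, 9] len 2
[9, 7] len 2
[9, 7, 4] len 3
[9, 7, 4, 10] len 4
[7, 4, 10, 9] len 4
[4, 10, 9, 7] len 4
Longest all-distinct length: 5.

5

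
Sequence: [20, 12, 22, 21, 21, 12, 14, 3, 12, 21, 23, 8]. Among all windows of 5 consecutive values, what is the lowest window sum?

62

20 12 22 21 21 → sum 96
12 22 21 21 12 → sum 88
22 21 21 12 14 → sum 90
21 21 12 14 3 → sum 71
21 12 14 3 12 → sum 62
12 14 3 12 21 → sum 62
14 3 12 21 23 → sum 73
3 12 21 23 8 → sum 67
Lowest of these is 62.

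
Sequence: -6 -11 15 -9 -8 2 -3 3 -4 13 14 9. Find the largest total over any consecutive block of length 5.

Each size-5 window and its sum:
-6 -11 15 -9 -8 → sum -19
-11 15 -9 -8 2 → sum -11
15 -9 -8 2 -3 → sum -3
-9 -8 2 -3 3 → sum -15
-8 2 -3 3 -4 → sum -10
2 -3 3 -4 13 → sum 11
-3 3 -4 13 14 → sum 23
3 -4 13 14 9 → sum 35
Largest of these is 35.

35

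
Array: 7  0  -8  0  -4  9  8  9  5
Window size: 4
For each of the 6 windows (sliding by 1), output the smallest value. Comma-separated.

Sliding a size-4 window across the 9 values:
[7, 0, -8, 0] → min -8
[0, -8, 0, -4] → min -8
[-8, 0, -4, 9] → min -8
[0, -4, 9, 8] → min -4
[-4, 9, 8, 9] → min -4
[9, 8, 9, 5] → min 5

-8, -8, -8, -4, -4, 5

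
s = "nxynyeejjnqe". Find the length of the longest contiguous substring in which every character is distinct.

4

add n: [n] len 1
add x: [n, x] len 2
add y: [n, x, y] len 3
add n (repeat n, move left end past it): [x, y, n] len 3
add y (repeat y, move left end past it): [n, y] len 2
add e: [n, y, e] len 3
add e (repeat e, move left end past it): [e] len 1
add j: [e, j] len 2
add j (repeat j, move left end past it): [j] len 1
add n: [j, n] len 2
add q: [j, n, q] len 3
add e: [j, n, q, e] len 4
Longest all-distinct length: 4.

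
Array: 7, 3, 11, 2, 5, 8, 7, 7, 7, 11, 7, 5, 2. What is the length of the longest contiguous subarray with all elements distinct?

[7] len 1
[7, 3] len 2
[7, 3, 11] len 3
[7, 3, 11, 2] len 4
[7, 3, 11, 2, 5] len 5
[7, 3, 11, 2, 5, 8] len 6
[3, 11, 2, 5, 8, 7] len 6
[7] len 1
[7] len 1
[7, 11] len 2
[11, 7] len 2
[11, 7, 5] len 3
[11, 7, 5, 2] len 4
Longest all-distinct length: 6.

6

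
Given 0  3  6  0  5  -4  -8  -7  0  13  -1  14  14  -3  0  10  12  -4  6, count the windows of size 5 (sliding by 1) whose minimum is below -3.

0 3 6 0 5 → min 0
3 6 0 5 -4 → min -4  < -3 ✓
6 0 5 -4 -8 → min -8  < -3 ✓
0 5 -4 -8 -7 → min -8  < -3 ✓
5 -4 -8 -7 0 → min -8  < -3 ✓
-4 -8 -7 0 13 → min -8  < -3 ✓
-8 -7 0 13 -1 → min -8  < -3 ✓
-7 0 13 -1 14 → min -7  < -3 ✓
0 13 -1 14 14 → min -1
13 -1 14 14 -3 → min -3
-1 14 14 -3 0 → min -3
14 14 -3 0 10 → min -3
14 -3 0 10 12 → min -3
-3 0 10 12 -4 → min -4  < -3 ✓
0 10 12 -4 6 → min -4  < -3 ✓
9 windows satisfy the condition.

9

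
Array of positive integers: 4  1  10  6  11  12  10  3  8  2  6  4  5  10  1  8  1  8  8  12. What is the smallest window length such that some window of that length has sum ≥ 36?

4

Extend right; whenever the sum reaches 36, record the length and shrink from the left:
add 4: running sum 4 < 36
add 1: running sum 5 < 36
add 10: running sum 15 < 36
add 6: running sum 21 < 36
add 11: running sum 32 < 36
end 5: [10, 6, 11, 12] sum 39, len 4
end 6: [6, 11, 12, 10] sum 39, len 4
end 7: [11, 12, 10, 3] sum 36, len 4
end 8: [11, 12, 10, 3, 8] sum 44, len 5
end 9: [11, 12, 10, 3, 8, 2] sum 46, len 6
end 10: [12, 10, 3, 8, 2, 6] sum 41, len 6
end 11: [12, 10, 3, 8, 2, 6, 4] sum 45, len 7
end 12: [10, 3, 8, 2, 6, 4, 5] sum 38, len 7
end 13: [3, 8, 2, 6, 4, 5, 10] sum 38, len 7
end 14: [8, 2, 6, 4, 5, 10, 1] sum 36, len 7
end 15: [2, 6, 4, 5, 10, 1, 8] sum 36, len 7
end 16: [2, 6, 4, 5, 10, 1, 8, 1] sum 37, len 8
end 17: [4, 5, 10, 1, 8, 1, 8] sum 37, len 7
end 18: [10, 1, 8, 1, 8, 8] sum 36, len 6
end 19: [8, 1, 8, 8, 12] sum 37, len 5
Shortest qualifying length: 4.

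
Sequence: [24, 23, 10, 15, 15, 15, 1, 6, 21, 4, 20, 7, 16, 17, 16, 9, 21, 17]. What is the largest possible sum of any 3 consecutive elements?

Window sums for each of the 16 positions:
24 23 10 → sum 57
23 10 15 → sum 48
10 15 15 → sum 40
15 15 15 → sum 45
15 15 1 → sum 31
15 1 6 → sum 22
1 6 21 → sum 28
6 21 4 → sum 31
21 4 20 → sum 45
4 20 7 → sum 31
20 7 16 → sum 43
7 16 17 → sum 40
16 17 16 → sum 49
17 16 9 → sum 42
16 9 21 → sum 46
9 21 17 → sum 47
Largest of these is 57.

57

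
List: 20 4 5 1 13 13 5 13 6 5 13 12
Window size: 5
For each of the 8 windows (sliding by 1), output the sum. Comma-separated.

43, 36, 37, 45, 50, 42, 42, 49

[20, 4, 5, 1, 13] → sum 43
[4, 5, 1, 13, 13] → sum 36
[5, 1, 13, 13, 5] → sum 37
[1, 13, 13, 5, 13] → sum 45
[13, 13, 5, 13, 6] → sum 50
[13, 5, 13, 6, 5] → sum 42
[5, 13, 6, 5, 13] → sum 42
[13, 6, 5, 13, 12] → sum 49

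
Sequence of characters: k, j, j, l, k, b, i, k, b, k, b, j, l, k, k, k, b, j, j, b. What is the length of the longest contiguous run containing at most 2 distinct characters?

[k] 1 distinct, len 1
[k, j] 2 distinct, len 2
[k, j, j] 2 distinct, len 3
[j, j, l] 2 distinct, len 3
[l, k] 2 distinct, len 2
[k, b] 2 distinct, len 2
[b, i] 2 distinct, len 2
[i, k] 2 distinct, len 2
[k, b] 2 distinct, len 2
[k, b, k] 2 distinct, len 3
[k, b, k, b] 2 distinct, len 4
[b, j] 2 distinct, len 2
[j, l] 2 distinct, len 2
[l, k] 2 distinct, len 2
[l, k, k] 2 distinct, len 3
[l, k, k, k] 2 distinct, len 4
[k, k, k, b] 2 distinct, len 4
[b, j] 2 distinct, len 2
[b, j, j] 2 distinct, len 3
[b, j, j, b] 2 distinct, len 4
Longest length with ≤2 distinct: 4.

4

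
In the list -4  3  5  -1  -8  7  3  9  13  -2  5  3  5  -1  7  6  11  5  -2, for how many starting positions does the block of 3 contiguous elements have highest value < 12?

(-4, 3, 5) → max 5  < 12 ✓
(3, 5, -1) → max 5  < 12 ✓
(5, -1, -8) → max 5  < 12 ✓
(-1, -8, 7) → max 7  < 12 ✓
(-8, 7, 3) → max 7  < 12 ✓
(7, 3, 9) → max 9  < 12 ✓
(3, 9, 13) → max 13
(9, 13, -2) → max 13
(13, -2, 5) → max 13
(-2, 5, 3) → max 5  < 12 ✓
(5, 3, 5) → max 5  < 12 ✓
(3, 5, -1) → max 5  < 12 ✓
(5, -1, 7) → max 7  < 12 ✓
(-1, 7, 6) → max 7  < 12 ✓
(7, 6, 11) → max 11  < 12 ✓
(6, 11, 5) → max 11  < 12 ✓
(11, 5, -2) → max 11  < 12 ✓
14 windows satisfy the condition.

14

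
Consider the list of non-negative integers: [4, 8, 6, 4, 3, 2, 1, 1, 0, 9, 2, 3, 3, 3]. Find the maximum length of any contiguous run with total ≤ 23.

→ 4: sum 4, len 1
→ 8: sum 12, len 2
→ 6: sum 18, len 3
→ 4: sum 22, len 4
→ 3 (dropped 4): sum 21, len 4
→ 2: sum 23, len 5
→ 1 (dropped 8): sum 16, len 5
→ 1: sum 17, len 6
→ 0: sum 17, len 7
→ 9 (dropped 6): sum 20, len 7
→ 2: sum 22, len 8
→ 3 (dropped 4): sum 21, len 8
→ 3 (dropped 3): sum 21, len 8
→ 3 (dropped 2): sum 22, len 8
Longest length seen: 8.

8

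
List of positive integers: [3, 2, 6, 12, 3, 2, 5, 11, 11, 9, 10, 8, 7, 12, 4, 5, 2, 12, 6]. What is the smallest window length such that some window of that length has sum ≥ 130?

19

add 3: running sum 3 < 130
add 2: running sum 5 < 130
add 6: running sum 11 < 130
add 12: running sum 23 < 130
add 3: running sum 26 < 130
add 2: running sum 28 < 130
add 5: running sum 33 < 130
add 11: running sum 44 < 130
add 11: running sum 55 < 130
add 9: running sum 64 < 130
add 10: running sum 74 < 130
add 8: running sum 82 < 130
add 7: running sum 89 < 130
add 12: running sum 101 < 130
add 4: running sum 105 < 130
add 5: running sum 110 < 130
add 2: running sum 112 < 130
add 12: running sum 124 < 130
end 18: [3, 2, 6, 12, 3, 2, 5, 11, 11, 9, 10, 8, 7, 12, 4, 5, 2, 12, 6] sum 130, len 19
Shortest qualifying length: 19.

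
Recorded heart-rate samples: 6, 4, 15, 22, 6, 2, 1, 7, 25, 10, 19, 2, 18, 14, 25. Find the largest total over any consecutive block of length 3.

57

Each size-3 window and its sum:
6 4 15 → sum 25
4 15 22 → sum 41
15 22 6 → sum 43
22 6 2 → sum 30
6 2 1 → sum 9
2 1 7 → sum 10
1 7 25 → sum 33
7 25 10 → sum 42
25 10 19 → sum 54
10 19 2 → sum 31
19 2 18 → sum 39
2 18 14 → sum 34
18 14 25 → sum 57
Largest of these is 57.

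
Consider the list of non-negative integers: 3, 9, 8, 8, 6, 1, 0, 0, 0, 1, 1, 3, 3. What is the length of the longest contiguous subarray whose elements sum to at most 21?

9

[3] sum 3 len 1
[3, 9] sum 12 len 2
[3, 9, 8] sum 20 len 3
[8, 8] sum 16 len 2
[8, 6] sum 14 len 2
[8, 6, 1] sum 15 len 3
[8, 6, 1, 0] sum 15 len 4
[8, 6, 1, 0, 0] sum 15 len 5
[8, 6, 1, 0, 0, 0] sum 15 len 6
[8, 6, 1, 0, 0, 0, 1] sum 16 len 7
[8, 6, 1, 0, 0, 0, 1, 1] sum 17 len 8
[8, 6, 1, 0, 0, 0, 1, 1, 3] sum 20 len 9
[6, 1, 0, 0, 0, 1, 1, 3, 3] sum 15 len 9
Longest length seen: 9.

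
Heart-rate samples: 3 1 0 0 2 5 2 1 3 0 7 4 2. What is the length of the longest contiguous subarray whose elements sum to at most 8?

→ 3: sum 3, len 1
→ 1: sum 4, len 2
→ 0: sum 4, len 3
→ 0: sum 4, len 4
→ 2: sum 6, len 5
→ 5 (dropped 3): sum 8, len 5
→ 2 (dropped 1, 0, 0, 2): sum 7, len 2
→ 1: sum 8, len 3
→ 3 (dropped 5): sum 6, len 3
→ 0: sum 6, len 4
→ 7 (dropped 2, 1, 3): sum 7, len 2
→ 4 (dropped 0, 7): sum 4, len 1
→ 2: sum 6, len 2
Longest length seen: 5.

5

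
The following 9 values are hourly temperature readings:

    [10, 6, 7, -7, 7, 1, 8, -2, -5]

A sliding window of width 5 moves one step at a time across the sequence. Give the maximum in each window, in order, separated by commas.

10, 7, 8, 8, 8

Sliding a size-5 window across the 9 values:
[10, 6, 7, -7, 7] → max 10
[6, 7, -7, 7, 1] → max 7
[7, -7, 7, 1, 8] → max 8
[-7, 7, 1, 8, -2] → max 8
[7, 1, 8, -2, -5] → max 8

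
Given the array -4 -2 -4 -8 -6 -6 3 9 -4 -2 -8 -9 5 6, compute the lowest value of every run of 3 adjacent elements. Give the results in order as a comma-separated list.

[-4, -2, -4] → min -4
[-2, -4, -8] → min -8
[-4, -8, -6] → min -8
[-8, -6, -6] → min -8
[-6, -6, 3] → min -6
[-6, 3, 9] → min -6
[3, 9, -4] → min -4
[9, -4, -2] → min -4
[-4, -2, -8] → min -8
[-2, -8, -9] → min -9
[-8, -9, 5] → min -9
[-9, 5, 6] → min -9

-4, -8, -8, -8, -6, -6, -4, -4, -8, -9, -9, -9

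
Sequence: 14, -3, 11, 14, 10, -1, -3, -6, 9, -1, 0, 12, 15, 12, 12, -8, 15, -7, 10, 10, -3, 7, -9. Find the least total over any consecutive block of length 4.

14 -3 11 14 → sum 36
-3 11 14 10 → sum 32
11 14 10 -1 → sum 34
14 10 -1 -3 → sum 20
10 -1 -3 -6 → sum 0
-1 -3 -6 9 → sum -1
-3 -6 9 -1 → sum -1
-6 9 -1 0 → sum 2
9 -1 0 12 → sum 20
-1 0 12 15 → sum 26
0 12 15 12 → sum 39
12 15 12 12 → sum 51
15 12 12 -8 → sum 31
12 12 -8 15 → sum 31
12 -8 15 -7 → sum 12
-8 15 -7 10 → sum 10
15 -7 10 10 → sum 28
-7 10 10 -3 → sum 10
10 10 -3 7 → sum 24
10 -3 7 -9 → sum 5
Least of these is -1.

-1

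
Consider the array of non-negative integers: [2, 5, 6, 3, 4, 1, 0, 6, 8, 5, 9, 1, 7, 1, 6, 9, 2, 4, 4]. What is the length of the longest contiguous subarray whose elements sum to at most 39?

[2] sum 2 len 1
[2, 5] sum 7 len 2
[2, 5, 6] sum 13 len 3
[2, 5, 6, 3] sum 16 len 4
[2, 5, 6, 3, 4] sum 20 len 5
[2, 5, 6, 3, 4, 1] sum 21 len 6
[2, 5, 6, 3, 4, 1, 0] sum 21 len 7
[2, 5, 6, 3, 4, 1, 0, 6] sum 27 len 8
[2, 5, 6, 3, 4, 1, 0, 6, 8] sum 35 len 9
[5, 6, 3, 4, 1, 0, 6, 8, 5] sum 38 len 9
[3, 4, 1, 0, 6, 8, 5, 9] sum 36 len 8
[3, 4, 1, 0, 6, 8, 5, 9, 1] sum 37 len 9
[1, 0, 6, 8, 5, 9, 1, 7] sum 37 len 8
[1, 0, 6, 8, 5, 9, 1, 7, 1] sum 38 len 9
[8, 5, 9, 1, 7, 1, 6] sum 37 len 7
[5, 9, 1, 7, 1, 6, 9] sum 38 len 7
[9, 1, 7, 1, 6, 9, 2] sum 35 len 7
[9, 1, 7, 1, 6, 9, 2, 4] sum 39 len 8
[1, 7, 1, 6, 9, 2, 4, 4] sum 34 len 8
Longest length seen: 9.

9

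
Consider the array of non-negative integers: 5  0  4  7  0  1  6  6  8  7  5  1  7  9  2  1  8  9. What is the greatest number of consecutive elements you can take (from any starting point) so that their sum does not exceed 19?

6

Extend to the right; shrink from the left whenever the sum exceeds 19:
[5] sum 5 len 1
[5, 0] sum 5 len 2
[5, 0, 4] sum 9 len 3
[5, 0, 4, 7] sum 16 len 4
[5, 0, 4, 7, 0] sum 16 len 5
[5, 0, 4, 7, 0, 1] sum 17 len 6
[0, 4, 7, 0, 1, 6] sum 18 len 6
[0, 1, 6, 6] sum 13 len 4
[6, 8] sum 14 len 2
[8, 7] sum 15 len 2
[7, 5] sum 12 len 2
[7, 5, 1] sum 13 len 3
[5, 1, 7] sum 13 len 3
[1, 7, 9] sum 17 len 3
[1, 7, 9, 2] sum 19 len 4
[7, 9, 2, 1] sum 19 len 4
[2, 1, 8] sum 11 len 3
[1, 8, 9] sum 18 len 3
Longest length seen: 6.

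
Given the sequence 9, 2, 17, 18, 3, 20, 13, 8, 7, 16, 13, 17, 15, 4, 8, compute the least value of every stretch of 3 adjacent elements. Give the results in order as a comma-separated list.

2, 2, 3, 3, 3, 8, 7, 7, 7, 13, 13, 4, 4

(9, 2, 17) → min 2
(2, 17, 18) → min 2
(17, 18, 3) → min 3
(18, 3, 20) → min 3
(3, 20, 13) → min 3
(20, 13, 8) → min 8
(13, 8, 7) → min 7
(8, 7, 16) → min 7
(7, 16, 13) → min 7
(16, 13, 17) → min 13
(13, 17, 15) → min 13
(17, 15, 4) → min 4
(15, 4, 8) → min 4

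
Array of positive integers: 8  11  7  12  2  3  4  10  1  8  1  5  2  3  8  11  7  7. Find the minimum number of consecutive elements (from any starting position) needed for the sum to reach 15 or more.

2

add 8: running sum 8 < 15
end 1: [8, 11] sum 19, len 2
end 2: [11, 7] sum 18, len 2
end 3: [7, 12] sum 19, len 2
end 4: [7, 12, 2] sum 21, len 3
end 5: [12, 2, 3] sum 17, len 3
end 6: [12, 2, 3, 4] sum 21, len 4
end 7: [3, 4, 10] sum 17, len 3
end 8: [4, 10, 1] sum 15, len 3
end 9: [10, 1, 8] sum 19, len 3
end 10: [10, 1, 8, 1] sum 20, len 4
end 11: [1, 8, 1, 5] sum 15, len 4
end 12: [8, 1, 5, 2] sum 16, len 4
end 13: [8, 1, 5, 2, 3] sum 19, len 5
end 14: [5, 2, 3, 8] sum 18, len 4
end 15: [8, 11] sum 19, len 2
end 16: [11, 7] sum 18, len 2
end 17: [11, 7, 7] sum 25, len 3
Shortest qualifying length: 2.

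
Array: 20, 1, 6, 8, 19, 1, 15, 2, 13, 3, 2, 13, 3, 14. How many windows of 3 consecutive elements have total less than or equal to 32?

10

20 1 6 → sum 27  ≤ 32 ✓
1 6 8 → sum 15  ≤ 32 ✓
6 8 19 → sum 33
8 19 1 → sum 28  ≤ 32 ✓
19 1 15 → sum 35
1 15 2 → sum 18  ≤ 32 ✓
15 2 13 → sum 30  ≤ 32 ✓
2 13 3 → sum 18  ≤ 32 ✓
13 3 2 → sum 18  ≤ 32 ✓
3 2 13 → sum 18  ≤ 32 ✓
2 13 3 → sum 18  ≤ 32 ✓
13 3 14 → sum 30  ≤ 32 ✓
10 windows satisfy the condition.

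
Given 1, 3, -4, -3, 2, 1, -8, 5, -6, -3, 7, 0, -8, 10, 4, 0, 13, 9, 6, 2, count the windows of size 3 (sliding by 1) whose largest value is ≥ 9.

7

1 3 -4 → max 3
3 -4 -3 → max 3
-4 -3 2 → max 2
-3 2 1 → max 2
2 1 -8 → max 2
1 -8 5 → max 5
-8 5 -6 → max 5
5 -6 -3 → max 5
-6 -3 7 → max 7
-3 7 0 → max 7
7 0 -8 → max 7
0 -8 10 → max 10  ≥ 9 ✓
-8 10 4 → max 10  ≥ 9 ✓
10 4 0 → max 10  ≥ 9 ✓
4 0 13 → max 13  ≥ 9 ✓
0 13 9 → max 13  ≥ 9 ✓
13 9 6 → max 13  ≥ 9 ✓
9 6 2 → max 9  ≥ 9 ✓
7 windows satisfy the condition.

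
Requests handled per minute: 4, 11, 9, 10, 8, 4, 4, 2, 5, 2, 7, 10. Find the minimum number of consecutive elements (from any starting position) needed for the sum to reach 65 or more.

11

add 4: running sum 4 < 65
add 11: running sum 15 < 65
add 9: running sum 24 < 65
add 10: running sum 34 < 65
add 8: running sum 42 < 65
add 4: running sum 46 < 65
add 4: running sum 50 < 65
add 2: running sum 52 < 65
add 5: running sum 57 < 65
add 2: running sum 59 < 65
add 7: shortest ending here [4, 11, 9, 10, 8, 4, 4, 2, 5, 2, 7] sum 66, len 11
add 10: shortest ending here [11, 9, 10, 8, 4, 4, 2, 5, 2, 7, 10] sum 72, len 11
Shortest qualifying length: 11.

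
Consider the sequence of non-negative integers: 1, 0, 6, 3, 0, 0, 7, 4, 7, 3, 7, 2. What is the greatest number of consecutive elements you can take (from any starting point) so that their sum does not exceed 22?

8

Extend to the right; shrink from the left whenever the sum exceeds 22:
add 1: [1] sum 1, len 1
add 0: [1, 0] sum 1, len 2
add 6: [1, 0, 6] sum 7, len 3
add 3: [1, 0, 6, 3] sum 10, len 4
add 0: [1, 0, 6, 3, 0] sum 10, len 5
add 0: [1, 0, 6, 3, 0, 0] sum 10, len 6
add 7: [1, 0, 6, 3, 0, 0, 7] sum 17, len 7
add 4: [1, 0, 6, 3, 0, 0, 7, 4] sum 21, len 8
add 7: [3, 0, 0, 7, 4, 7] sum 21, len 6
add 3: [0, 0, 7, 4, 7, 3] sum 21, len 6
add 7: [4, 7, 3, 7] sum 21, len 4
add 2: [7, 3, 7, 2] sum 19, len 4
Longest length seen: 8.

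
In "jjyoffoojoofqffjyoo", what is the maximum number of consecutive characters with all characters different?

4

add j: [j] len 1
add j (repeat j, move left end past it): [j] len 1
add y: [j, y] len 2
add o: [j, y, o] len 3
add f: [j, y, o, f] len 4
add f (repeat f, move left end past it): [f] len 1
add o: [f, o] len 2
add o (repeat o, move left end past it): [o] len 1
add j: [o, j] len 2
add o (repeat o, move left end past it): [j, o] len 2
add o (repeat o, move left end past it): [o] len 1
add f: [o, f] len 2
add q: [o, f, q] len 3
add f (repeat f, move left end past it): [q, f] len 2
add f (repeat f, move left end past it): [f] len 1
add j: [f, j] len 2
add y: [f, j, y] len 3
add o: [f, j, y, o] len 4
add o (repeat o, move left end past it): [o] len 1
Longest all-distinct length: 4.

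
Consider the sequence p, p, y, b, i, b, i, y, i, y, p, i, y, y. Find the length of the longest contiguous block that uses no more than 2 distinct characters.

4

[p] 1 distinct, len 1
[p, p] 1 distinct, len 2
[p, p, y] 2 distinct, len 3
[y, b] 2 distinct, len 2
[b, i] 2 distinct, len 2
[b, i, b] 2 distinct, len 3
[b, i, b, i] 2 distinct, len 4
[i, y] 2 distinct, len 2
[i, y, i] 2 distinct, len 3
[i, y, i, y] 2 distinct, len 4
[y, p] 2 distinct, len 2
[p, i] 2 distinct, len 2
[i, y] 2 distinct, len 2
[i, y, y] 2 distinct, len 3
Longest length with ≤2 distinct: 4.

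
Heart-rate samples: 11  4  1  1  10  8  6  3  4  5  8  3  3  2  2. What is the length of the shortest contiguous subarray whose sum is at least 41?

Extend right; whenever the sum reaches 41, record the length and shrink from the left:
add 11: running sum 11 < 41
add 4: running sum 15 < 41
add 1: running sum 16 < 41
add 1: running sum 17 < 41
add 10: running sum 27 < 41
add 8: running sum 35 < 41
end 6: [11, 4, 1, 1, 10, 8, 6] sum 41, len 7
end 7: [11, 4, 1, 1, 10, 8, 6, 3] sum 44, len 8
end 8: [11, 4, 1, 1, 10, 8, 6, 3, 4] sum 48, len 9
end 9: [4, 1, 1, 10, 8, 6, 3, 4, 5] sum 42, len 9
end 10: [10, 8, 6, 3, 4, 5, 8] sum 44, len 7
end 11: [10, 8, 6, 3, 4, 5, 8, 3] sum 47, len 8
end 12: [10, 8, 6, 3, 4, 5, 8, 3, 3] sum 50, len 9
end 13: [8, 6, 3, 4, 5, 8, 3, 3, 2] sum 42, len 9
end 14: [8, 6, 3, 4, 5, 8, 3, 3, 2, 2] sum 44, len 10
Shortest qualifying length: 7.

7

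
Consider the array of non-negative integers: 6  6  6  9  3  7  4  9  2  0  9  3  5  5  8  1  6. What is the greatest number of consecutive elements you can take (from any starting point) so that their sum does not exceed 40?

9

add 6: [6] sum 6, len 1
add 6: [6, 6] sum 12, len 2
add 6: [6, 6, 6] sum 18, len 3
add 9: [6, 6, 6, 9] sum 27, len 4
add 3: [6, 6, 6, 9, 3] sum 30, len 5
add 7: [6, 6, 6, 9, 3, 7] sum 37, len 6
add 4: [6, 6, 9, 3, 7, 4] sum 35, len 6
add 9: [6, 9, 3, 7, 4, 9] sum 38, len 6
add 2: [6, 9, 3, 7, 4, 9, 2] sum 40, len 7
add 0: [6, 9, 3, 7, 4, 9, 2, 0] sum 40, len 8
add 9: [3, 7, 4, 9, 2, 0, 9] sum 34, len 7
add 3: [3, 7, 4, 9, 2, 0, 9, 3] sum 37, len 8
add 5: [7, 4, 9, 2, 0, 9, 3, 5] sum 39, len 8
add 5: [4, 9, 2, 0, 9, 3, 5, 5] sum 37, len 8
add 8: [2, 0, 9, 3, 5, 5, 8] sum 32, len 7
add 1: [2, 0, 9, 3, 5, 5, 8, 1] sum 33, len 8
add 6: [2, 0, 9, 3, 5, 5, 8, 1, 6] sum 39, len 9
Longest length seen: 9.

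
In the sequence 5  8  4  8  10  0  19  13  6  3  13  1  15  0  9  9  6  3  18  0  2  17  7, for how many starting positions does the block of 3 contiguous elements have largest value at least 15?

11

(5, 8, 4) → max 8
(8, 4, 8) → max 8
(4, 8, 10) → max 10
(8, 10, 0) → max 10
(10, 0, 19) → max 19  ≥ 15 ✓
(0, 19, 13) → max 19  ≥ 15 ✓
(19, 13, 6) → max 19  ≥ 15 ✓
(13, 6, 3) → max 13
(6, 3, 13) → max 13
(3, 13, 1) → max 13
(13, 1, 15) → max 15  ≥ 15 ✓
(1, 15, 0) → max 15  ≥ 15 ✓
(15, 0, 9) → max 15  ≥ 15 ✓
(0, 9, 9) → max 9
(9, 9, 6) → max 9
(9, 6, 3) → max 9
(6, 3, 18) → max 18  ≥ 15 ✓
(3, 18, 0) → max 18  ≥ 15 ✓
(18, 0, 2) → max 18  ≥ 15 ✓
(0, 2, 17) → max 17  ≥ 15 ✓
(2, 17, 7) → max 17  ≥ 15 ✓
11 windows satisfy the condition.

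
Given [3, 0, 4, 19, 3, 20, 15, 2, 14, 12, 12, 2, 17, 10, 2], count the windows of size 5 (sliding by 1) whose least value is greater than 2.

3 0 4 19 3 → min 0
0 4 19 3 20 → min 0
4 19 3 20 15 → min 3  > 2 ✓
19 3 20 15 2 → min 2
3 20 15 2 14 → min 2
20 15 2 14 12 → min 2
15 2 14 12 12 → min 2
2 14 12 12 2 → min 2
14 12 12 2 17 → min 2
12 12 2 17 10 → min 2
12 2 17 10 2 → min 2
1 window satisfy the condition.

1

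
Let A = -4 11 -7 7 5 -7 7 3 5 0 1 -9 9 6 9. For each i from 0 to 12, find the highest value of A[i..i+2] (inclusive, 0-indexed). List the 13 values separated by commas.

11, 11, 7, 7, 7, 7, 7, 5, 5, 1, 9, 9, 9

(-4, 11, -7) → max 11
(11, -7, 7) → max 11
(-7, 7, 5) → max 7
(7, 5, -7) → max 7
(5, -7, 7) → max 7
(-7, 7, 3) → max 7
(7, 3, 5) → max 7
(3, 5, 0) → max 5
(5, 0, 1) → max 5
(0, 1, -9) → max 1
(1, -9, 9) → max 9
(-9, 9, 6) → max 9
(9, 6, 9) → max 9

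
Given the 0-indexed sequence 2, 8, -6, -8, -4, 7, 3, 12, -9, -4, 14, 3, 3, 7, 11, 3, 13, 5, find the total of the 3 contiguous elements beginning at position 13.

21

Elements at indices 13..15: 7, 11, 3
sum(7, 11, 3) = 21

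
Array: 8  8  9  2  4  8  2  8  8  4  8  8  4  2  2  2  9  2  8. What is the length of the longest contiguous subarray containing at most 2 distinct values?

[8] 1 distinct, len 1
[8, 8] 1 distinct, len 2
[8, 8, 9] 2 distinct, len 3
[9, 2] 2 distinct, len 2
[2, 4] 2 distinct, len 2
[4, 8] 2 distinct, len 2
[8, 2] 2 distinct, len 2
[8, 2, 8] 2 distinct, len 3
[8, 2, 8, 8] 2 distinct, len 4
[8, 8, 4] 2 distinct, len 3
[8, 8, 4, 8] 2 distinct, len 4
[8, 8, 4, 8, 8] 2 distinct, len 5
[8, 8, 4, 8, 8, 4] 2 distinct, len 6
[4, 2] 2 distinct, len 2
[4, 2, 2] 2 distinct, len 3
[4, 2, 2, 2] 2 distinct, len 4
[2, 2, 2, 9] 2 distinct, len 4
[2, 2, 2, 9, 2] 2 distinct, len 5
[2, 8] 2 distinct, len 2
Longest length with ≤2 distinct: 6.

6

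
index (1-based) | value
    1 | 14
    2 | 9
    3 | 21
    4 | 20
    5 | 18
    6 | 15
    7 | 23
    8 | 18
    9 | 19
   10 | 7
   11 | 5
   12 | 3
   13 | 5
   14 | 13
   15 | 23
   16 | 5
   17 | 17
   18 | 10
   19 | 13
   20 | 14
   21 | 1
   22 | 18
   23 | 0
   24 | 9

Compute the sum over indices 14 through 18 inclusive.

Elements at indices 14..18: 13, 23, 5, 17, 10
sum(13, 23, 5, 17, 10) = 68

68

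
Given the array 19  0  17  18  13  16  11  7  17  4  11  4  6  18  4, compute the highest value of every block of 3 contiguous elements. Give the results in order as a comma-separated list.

(19, 0, 17) → max 19
(0, 17, 18) → max 18
(17, 18, 13) → max 18
(18, 13, 16) → max 18
(13, 16, 11) → max 16
(16, 11, 7) → max 16
(11, 7, 17) → max 17
(7, 17, 4) → max 17
(17, 4, 11) → max 17
(4, 11, 4) → max 11
(11, 4, 6) → max 11
(4, 6, 18) → max 18
(6, 18, 4) → max 18

19, 18, 18, 18, 16, 16, 17, 17, 17, 11, 11, 18, 18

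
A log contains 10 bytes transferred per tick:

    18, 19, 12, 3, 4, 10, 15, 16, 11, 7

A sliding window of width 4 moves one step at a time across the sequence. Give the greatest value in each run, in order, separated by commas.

19, 19, 12, 15, 16, 16, 16

(18, 19, 12, 3) → max 19
(19, 12, 3, 4) → max 19
(12, 3, 4, 10) → max 12
(3, 4, 10, 15) → max 15
(4, 10, 15, 16) → max 16
(10, 15, 16, 11) → max 16
(15, 16, 11, 7) → max 16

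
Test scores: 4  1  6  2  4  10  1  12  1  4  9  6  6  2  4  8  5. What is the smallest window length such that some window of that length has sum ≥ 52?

add 4: running sum 4 < 52
add 1: running sum 5 < 52
add 6: running sum 11 < 52
add 2: running sum 13 < 52
add 4: running sum 17 < 52
add 10: running sum 27 < 52
add 1: running sum 28 < 52
add 12: running sum 40 < 52
add 1: running sum 41 < 52
add 4: running sum 45 < 52
end 10: [4, 1, 6, 2, 4, 10, 1, 12, 1, 4, 9] sum 54, len 11
end 11: [6, 2, 4, 10, 1, 12, 1, 4, 9, 6] sum 55, len 10
end 12: [4, 10, 1, 12, 1, 4, 9, 6, 6] sum 53, len 9
end 13: [4, 10, 1, 12, 1, 4, 9, 6, 6, 2] sum 55, len 10
end 14: [10, 1, 12, 1, 4, 9, 6, 6, 2, 4] sum 55, len 10
end 15: [12, 1, 4, 9, 6, 6, 2, 4, 8] sum 52, len 9
end 16: [12, 1, 4, 9, 6, 6, 2, 4, 8, 5] sum 57, len 10
Shortest qualifying length: 9.

9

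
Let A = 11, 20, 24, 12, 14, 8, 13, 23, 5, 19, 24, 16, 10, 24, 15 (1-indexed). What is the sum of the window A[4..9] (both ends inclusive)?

Elements at indices 4..9: 12, 14, 8, 13, 23, 5
sum(12, 14, 8, 13, 23, 5) = 75

75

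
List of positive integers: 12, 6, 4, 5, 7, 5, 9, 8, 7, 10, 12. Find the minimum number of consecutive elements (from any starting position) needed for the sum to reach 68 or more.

add 12: running sum 12 < 68
add 6: running sum 18 < 68
add 4: running sum 22 < 68
add 5: running sum 27 < 68
add 7: running sum 34 < 68
add 5: running sum 39 < 68
add 9: running sum 48 < 68
add 8: running sum 56 < 68
add 7: running sum 63 < 68
end 9: [12, 6, 4, 5, 7, 5, 9, 8, 7, 10] sum 73, len 10
end 10: [6, 4, 5, 7, 5, 9, 8, 7, 10, 12] sum 73, len 10
Shortest qualifying length: 10.

10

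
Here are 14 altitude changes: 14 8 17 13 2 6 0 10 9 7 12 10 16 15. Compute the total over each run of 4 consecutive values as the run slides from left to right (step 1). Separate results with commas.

Sliding a size-4 window across the 14 values:
[14, 8, 17, 13] → sum 52
[8, 17, 13, 2] → sum 40
[17, 13, 2, 6] → sum 38
[13, 2, 6, 0] → sum 21
[2, 6, 0, 10] → sum 18
[6, 0, 10, 9] → sum 25
[0, 10, 9, 7] → sum 26
[10, 9, 7, 12] → sum 38
[9, 7, 12, 10] → sum 38
[7, 12, 10, 16] → sum 45
[12, 10, 16, 15] → sum 53

52, 40, 38, 21, 18, 25, 26, 38, 38, 45, 53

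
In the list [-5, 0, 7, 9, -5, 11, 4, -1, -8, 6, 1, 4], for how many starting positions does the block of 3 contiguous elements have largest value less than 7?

4

-5 0 7 → max 7
0 7 9 → max 9
7 9 -5 → max 9
9 -5 11 → max 11
-5 11 4 → max 11
11 4 -1 → max 11
4 -1 -8 → max 4  < 7 ✓
-1 -8 6 → max 6  < 7 ✓
-8 6 1 → max 6  < 7 ✓
6 1 4 → max 6  < 7 ✓
4 windows satisfy the condition.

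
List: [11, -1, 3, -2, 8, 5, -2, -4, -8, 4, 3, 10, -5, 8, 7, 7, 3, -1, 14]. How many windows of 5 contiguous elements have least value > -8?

10

(11, -1, 3, -2, 8) → min -2  > -8 ✓
(-1, 3, -2, 8, 5) → min -2  > -8 ✓
(3, -2, 8, 5, -2) → min -2  > -8 ✓
(-2, 8, 5, -2, -4) → min -4  > -8 ✓
(8, 5, -2, -4, -8) → min -8
(5, -2, -4, -8, 4) → min -8
(-2, -4, -8, 4, 3) → min -8
(-4, -8, 4, 3, 10) → min -8
(-8, 4, 3, 10, -5) → min -8
(4, 3, 10, -5, 8) → min -5  > -8 ✓
(3, 10, -5, 8, 7) → min -5  > -8 ✓
(10, -5, 8, 7, 7) → min -5  > -8 ✓
(-5, 8, 7, 7, 3) → min -5  > -8 ✓
(8, 7, 7, 3, -1) → min -1  > -8 ✓
(7, 7, 3, -1, 14) → min -1  > -8 ✓
10 windows satisfy the condition.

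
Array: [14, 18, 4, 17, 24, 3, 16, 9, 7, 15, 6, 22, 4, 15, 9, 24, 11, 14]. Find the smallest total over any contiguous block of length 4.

[14, 18, 4, 17] → sum 53
[18, 4, 17, 24] → sum 63
[4, 17, 24, 3] → sum 48
[17, 24, 3, 16] → sum 60
[24, 3, 16, 9] → sum 52
[3, 16, 9, 7] → sum 35
[16, 9, 7, 15] → sum 47
[9, 7, 15, 6] → sum 37
[7, 15, 6, 22] → sum 50
[15, 6, 22, 4] → sum 47
[6, 22, 4, 15] → sum 47
[22, 4, 15, 9] → sum 50
[4, 15, 9, 24] → sum 52
[15, 9, 24, 11] → sum 59
[9, 24, 11, 14] → sum 58
Smallest of these is 35.

35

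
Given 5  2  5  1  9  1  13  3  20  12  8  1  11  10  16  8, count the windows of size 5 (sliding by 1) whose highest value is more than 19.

(5, 2, 5, 1, 9) → max 9
(2, 5, 1, 9, 1) → max 9
(5, 1, 9, 1, 13) → max 13
(1, 9, 1, 13, 3) → max 13
(9, 1, 13, 3, 20) → max 20  > 19 ✓
(1, 13, 3, 20, 12) → max 20  > 19 ✓
(13, 3, 20, 12, 8) → max 20  > 19 ✓
(3, 20, 12, 8, 1) → max 20  > 19 ✓
(20, 12, 8, 1, 11) → max 20  > 19 ✓
(12, 8, 1, 11, 10) → max 12
(8, 1, 11, 10, 16) → max 16
(1, 11, 10, 16, 8) → max 16
5 windows satisfy the condition.

5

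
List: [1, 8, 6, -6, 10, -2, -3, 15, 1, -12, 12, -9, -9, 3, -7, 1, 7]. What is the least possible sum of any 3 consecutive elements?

Window sums for each of the 15 positions:
[1, 8, 6] → sum 15
[8, 6, -6] → sum 8
[6, -6, 10] → sum 10
[-6, 10, -2] → sum 2
[10, -2, -3] → sum 5
[-2, -3, 15] → sum 10
[-3, 15, 1] → sum 13
[15, 1, -12] → sum 4
[1, -12, 12] → sum 1
[-12, 12, -9] → sum -9
[12, -9, -9] → sum -6
[-9, -9, 3] → sum -15
[-9, 3, -7] → sum -13
[3, -7, 1] → sum -3
[-7, 1, 7] → sum 1
Least of these is -15.

-15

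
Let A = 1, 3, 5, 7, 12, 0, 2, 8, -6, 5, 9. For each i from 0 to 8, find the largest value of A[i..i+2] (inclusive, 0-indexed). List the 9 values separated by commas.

5, 7, 12, 12, 12, 8, 8, 8, 9

[1, 3, 5] → max 5
[3, 5, 7] → max 7
[5, 7, 12] → max 12
[7, 12, 0] → max 12
[12, 0, 2] → max 12
[0, 2, 8] → max 8
[2, 8, -6] → max 8
[8, -6, 5] → max 8
[-6, 5, 9] → max 9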